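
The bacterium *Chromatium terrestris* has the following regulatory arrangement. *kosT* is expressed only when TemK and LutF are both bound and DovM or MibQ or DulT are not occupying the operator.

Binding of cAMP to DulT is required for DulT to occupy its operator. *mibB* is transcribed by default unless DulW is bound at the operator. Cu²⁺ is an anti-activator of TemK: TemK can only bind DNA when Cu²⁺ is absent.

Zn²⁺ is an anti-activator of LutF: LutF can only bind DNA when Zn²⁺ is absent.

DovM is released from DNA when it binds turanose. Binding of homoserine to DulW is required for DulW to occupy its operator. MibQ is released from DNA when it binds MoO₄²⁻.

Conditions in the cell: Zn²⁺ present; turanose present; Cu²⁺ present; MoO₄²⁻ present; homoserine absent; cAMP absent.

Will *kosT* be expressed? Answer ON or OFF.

OFF

Cu²⁺ is present, so TemK is inactive.
Turanose is present, so DovM is inactive.
MoO₄²⁻ is present, so MibQ is inactive.
cAMP is absent, so DulT is inactive.
Zn²⁺ is present, so LutF is inactive.
Required activator TemK is absent, so *kosT* is not transcribed.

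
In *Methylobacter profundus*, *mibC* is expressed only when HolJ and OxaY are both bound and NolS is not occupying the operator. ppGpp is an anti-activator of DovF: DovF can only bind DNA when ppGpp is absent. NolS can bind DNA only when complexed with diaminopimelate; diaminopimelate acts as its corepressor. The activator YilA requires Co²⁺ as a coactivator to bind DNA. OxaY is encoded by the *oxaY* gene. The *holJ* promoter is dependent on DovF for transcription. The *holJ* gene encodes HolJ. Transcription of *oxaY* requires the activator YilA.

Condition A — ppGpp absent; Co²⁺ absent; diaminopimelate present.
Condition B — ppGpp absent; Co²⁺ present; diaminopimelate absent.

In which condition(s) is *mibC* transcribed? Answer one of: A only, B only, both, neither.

Condition A:
ppGpp is absent, so DovF is active.
No repressor is bound and DovF is active, so *holJ* is transcribed.
So HolJ is produced and active.
Co²⁺ is absent, so YilA is inactive.
Required activator YilA is absent, so *oxaY* is not transcribed.
So OxaY is not produced.
Diaminopimelate is present, so NolS is active.
With repressor NolS bound, *mibC* is not transcribed.
→ *mibC* is OFF in A.
Condition B:
ppGpp is absent, so DovF is active.
No repressor is bound and DovF is active, so *holJ* is transcribed.
So HolJ is produced and active.
Co²⁺ is present, so YilA is active.
No repressor is bound and YilA is active, so *oxaY* is transcribed.
So OxaY is produced and active.
Diaminopimelate is absent, so NolS is inactive.
No repressor is bound and HolJ and OxaY are active, so *mibC* is transcribed.
→ *mibC* is ON in B.

B only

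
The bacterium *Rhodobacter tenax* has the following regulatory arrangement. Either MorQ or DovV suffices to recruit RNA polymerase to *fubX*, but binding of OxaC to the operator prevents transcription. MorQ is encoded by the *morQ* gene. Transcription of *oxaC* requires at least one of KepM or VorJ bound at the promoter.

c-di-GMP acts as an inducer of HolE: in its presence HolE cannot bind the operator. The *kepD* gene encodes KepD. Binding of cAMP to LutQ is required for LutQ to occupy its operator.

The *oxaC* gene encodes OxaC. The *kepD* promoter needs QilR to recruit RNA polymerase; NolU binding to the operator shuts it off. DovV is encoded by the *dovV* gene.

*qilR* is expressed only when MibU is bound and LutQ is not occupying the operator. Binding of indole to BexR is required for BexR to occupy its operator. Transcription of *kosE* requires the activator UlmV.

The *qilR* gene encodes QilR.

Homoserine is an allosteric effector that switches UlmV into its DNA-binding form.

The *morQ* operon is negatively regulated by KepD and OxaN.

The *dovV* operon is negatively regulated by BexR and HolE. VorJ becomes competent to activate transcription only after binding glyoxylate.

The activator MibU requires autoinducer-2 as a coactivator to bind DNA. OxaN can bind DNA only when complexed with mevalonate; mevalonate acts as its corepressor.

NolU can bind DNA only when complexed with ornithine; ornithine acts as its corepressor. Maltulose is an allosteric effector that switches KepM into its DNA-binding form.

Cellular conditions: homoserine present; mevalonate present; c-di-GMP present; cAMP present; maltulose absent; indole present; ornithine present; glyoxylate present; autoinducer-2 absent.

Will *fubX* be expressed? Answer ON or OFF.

OFF

Maltulose is absent, so KepM is inactive.
Glyoxylate is present, so VorJ is active.
Activator VorJ is present, so *oxaC* is transcribed.
So OxaC is produced and active.
Ornithine is present, so NolU is active.
cAMP is present, so LutQ is active.
Autoinducer-2 is absent, so MibU is inactive.
With repressor LutQ bound, *qilR* is not transcribed.
So QilR is not produced.
With repressor NolU bound, *kepD* is not transcribed.
So KepD is not produced.
Mevalonate is present, so OxaN is active.
With repressor OxaN bound, *morQ* is not transcribed.
So MorQ is not produced.
Indole is present, so BexR is active.
c-di-GMP is present, so HolE is inactive.
With repressor BexR bound, *dovV* is not transcribed.
So DovV is not produced.
With repressor OxaC bound, *fubX* is not transcribed.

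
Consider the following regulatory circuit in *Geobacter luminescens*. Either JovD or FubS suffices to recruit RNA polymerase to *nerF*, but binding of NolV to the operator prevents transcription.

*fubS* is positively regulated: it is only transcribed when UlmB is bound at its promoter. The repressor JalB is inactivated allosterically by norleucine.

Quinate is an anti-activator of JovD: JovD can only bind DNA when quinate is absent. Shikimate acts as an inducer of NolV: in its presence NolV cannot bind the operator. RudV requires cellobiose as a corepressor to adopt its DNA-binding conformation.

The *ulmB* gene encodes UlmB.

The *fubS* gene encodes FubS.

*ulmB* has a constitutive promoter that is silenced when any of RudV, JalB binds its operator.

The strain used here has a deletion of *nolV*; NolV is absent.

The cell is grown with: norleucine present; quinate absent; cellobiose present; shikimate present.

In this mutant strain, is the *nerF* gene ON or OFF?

Quinate is absent, so JovD is active.
NolV is non-functional in this strain, so it has no effect.
Cellobiose is present, so RudV is active.
Norleucine is present, so JalB is inactive.
With repressor RudV bound, *ulmB* is not transcribed.
So UlmB is not produced.
Required activator UlmB is absent, so *fubS* is not transcribed.
So FubS is not produced.
Activator JovD is present, so *nerF* is transcribed.

ON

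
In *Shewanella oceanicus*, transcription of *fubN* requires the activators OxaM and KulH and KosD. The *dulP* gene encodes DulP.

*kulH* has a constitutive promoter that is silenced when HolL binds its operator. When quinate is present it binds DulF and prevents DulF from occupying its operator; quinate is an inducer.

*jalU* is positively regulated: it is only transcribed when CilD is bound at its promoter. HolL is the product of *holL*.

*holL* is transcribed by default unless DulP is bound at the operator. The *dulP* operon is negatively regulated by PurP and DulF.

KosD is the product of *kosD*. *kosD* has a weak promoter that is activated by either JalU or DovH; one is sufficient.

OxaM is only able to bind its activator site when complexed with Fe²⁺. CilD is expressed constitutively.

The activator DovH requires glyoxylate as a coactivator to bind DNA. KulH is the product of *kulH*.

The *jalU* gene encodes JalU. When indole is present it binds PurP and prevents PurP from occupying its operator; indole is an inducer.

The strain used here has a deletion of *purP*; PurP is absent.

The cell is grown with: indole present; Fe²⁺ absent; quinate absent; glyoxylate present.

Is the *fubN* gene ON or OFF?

Fe²⁺ is absent, so OxaM is inactive.
PurP is non-functional in this strain, so it has no effect.
Quinate is absent, so DulF is active.
With repressor DulF bound, *dulP* is not transcribed.
So DulP is not produced.
With no repressor bound, *holL* is transcribed.
So HolL is produced and active.
With repressor HolL bound, *kulH* is not transcribed.
So KulH is not produced.
CilD is produced constitutively and is active.
No repressor is bound and CilD is active, so *jalU* is transcribed.
So JalU is produced and active.
Glyoxylate is present, so DovH is active.
Activator JalU is present, so *kosD* is transcribed.
So KosD is produced and active.
Required activator OxaM is absent, so *fubN* is not transcribed.

OFF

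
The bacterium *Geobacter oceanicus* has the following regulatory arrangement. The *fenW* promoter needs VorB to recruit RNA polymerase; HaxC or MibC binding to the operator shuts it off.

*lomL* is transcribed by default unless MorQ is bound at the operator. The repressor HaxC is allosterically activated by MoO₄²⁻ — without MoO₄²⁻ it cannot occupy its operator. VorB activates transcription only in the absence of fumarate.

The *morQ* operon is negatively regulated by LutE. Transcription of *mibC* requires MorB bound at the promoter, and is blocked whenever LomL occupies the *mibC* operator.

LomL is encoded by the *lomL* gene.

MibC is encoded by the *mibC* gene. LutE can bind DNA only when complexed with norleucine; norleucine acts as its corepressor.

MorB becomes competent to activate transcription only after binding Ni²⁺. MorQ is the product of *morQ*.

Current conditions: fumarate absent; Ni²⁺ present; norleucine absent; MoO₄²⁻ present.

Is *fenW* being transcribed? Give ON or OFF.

MoO₄²⁻ is present, so HaxC is active.
Fumarate is absent, so VorB is active.
Norleucine is absent, so LutE is inactive.
With no repressor bound, *morQ* is transcribed.
So MorQ is produced and active.
With repressor MorQ bound, *lomL* is not transcribed.
So LomL is not produced.
Ni²⁺ is present, so MorB is active.
No repressor is bound and MorB is active, so *mibC* is transcribed.
So MibC is produced and active.
With repressor HaxC bound, *fenW* is not transcribed.

OFF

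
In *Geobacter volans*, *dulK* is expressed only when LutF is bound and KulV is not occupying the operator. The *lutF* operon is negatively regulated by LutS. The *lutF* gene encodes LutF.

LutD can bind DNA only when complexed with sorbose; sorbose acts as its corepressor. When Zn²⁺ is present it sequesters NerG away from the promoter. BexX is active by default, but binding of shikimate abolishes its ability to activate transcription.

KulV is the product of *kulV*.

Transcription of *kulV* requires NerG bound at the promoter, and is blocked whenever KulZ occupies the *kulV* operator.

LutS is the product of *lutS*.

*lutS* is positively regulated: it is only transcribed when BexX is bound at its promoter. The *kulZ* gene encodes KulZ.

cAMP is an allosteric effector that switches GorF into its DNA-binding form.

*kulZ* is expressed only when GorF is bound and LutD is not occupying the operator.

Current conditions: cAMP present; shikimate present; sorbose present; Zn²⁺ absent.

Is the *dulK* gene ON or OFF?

OFF

Shikimate is present, so BexX is inactive.
Required activator BexX is absent, so *lutS* is not transcribed.
So LutS is not produced.
With no repressor bound, *lutF* is transcribed.
So LutF is produced and active.
Zn²⁺ is absent, so NerG is active.
cAMP is present, so GorF is active.
Sorbose is present, so LutD is active.
With repressor LutD bound, *kulZ* is not transcribed.
So KulZ is not produced.
No repressor is bound and NerG is active, so *kulV* is transcribed.
So KulV is produced and active.
With repressor KulV bound, *dulK* is not transcribed.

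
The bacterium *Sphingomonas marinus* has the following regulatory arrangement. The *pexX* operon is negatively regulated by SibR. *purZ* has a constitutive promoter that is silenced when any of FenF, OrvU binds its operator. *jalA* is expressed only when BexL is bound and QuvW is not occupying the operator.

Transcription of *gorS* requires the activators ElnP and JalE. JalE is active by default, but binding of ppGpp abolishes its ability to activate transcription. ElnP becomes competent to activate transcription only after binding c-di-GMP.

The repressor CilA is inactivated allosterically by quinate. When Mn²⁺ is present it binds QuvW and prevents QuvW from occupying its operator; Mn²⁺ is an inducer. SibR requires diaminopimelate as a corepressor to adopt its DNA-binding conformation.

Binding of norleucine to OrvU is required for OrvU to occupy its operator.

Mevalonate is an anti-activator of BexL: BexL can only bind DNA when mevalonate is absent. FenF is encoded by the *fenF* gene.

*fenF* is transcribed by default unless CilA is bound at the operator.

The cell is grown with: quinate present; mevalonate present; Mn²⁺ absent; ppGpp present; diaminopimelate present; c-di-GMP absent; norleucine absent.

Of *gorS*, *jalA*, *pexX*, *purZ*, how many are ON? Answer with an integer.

c-di-GMP is absent, so ElnP is inactive.
ppGpp is present, so JalE is inactive.
Required activator ElnP is absent, so *gorS* is not transcribed.
→ *gorS* is OFF.
Mevalonate is present, so BexL is inactive.
Mn²⁺ is absent, so QuvW is active.
With repressor QuvW bound, *jalA* is not transcribed.
→ *jalA* is OFF.
Diaminopimelate is present, so SibR is active.
With repressor SibR bound, *pexX* is not transcribed.
→ *pexX* is OFF.
Quinate is present, so CilA is inactive.
With no repressor bound, *fenF* is transcribed.
So FenF is produced and active.
Norleucine is absent, so OrvU is inactive.
With repressor FenF bound, *purZ* is not transcribed.
→ *purZ* is OFF.
0 of the 4 genes are transcribed.

0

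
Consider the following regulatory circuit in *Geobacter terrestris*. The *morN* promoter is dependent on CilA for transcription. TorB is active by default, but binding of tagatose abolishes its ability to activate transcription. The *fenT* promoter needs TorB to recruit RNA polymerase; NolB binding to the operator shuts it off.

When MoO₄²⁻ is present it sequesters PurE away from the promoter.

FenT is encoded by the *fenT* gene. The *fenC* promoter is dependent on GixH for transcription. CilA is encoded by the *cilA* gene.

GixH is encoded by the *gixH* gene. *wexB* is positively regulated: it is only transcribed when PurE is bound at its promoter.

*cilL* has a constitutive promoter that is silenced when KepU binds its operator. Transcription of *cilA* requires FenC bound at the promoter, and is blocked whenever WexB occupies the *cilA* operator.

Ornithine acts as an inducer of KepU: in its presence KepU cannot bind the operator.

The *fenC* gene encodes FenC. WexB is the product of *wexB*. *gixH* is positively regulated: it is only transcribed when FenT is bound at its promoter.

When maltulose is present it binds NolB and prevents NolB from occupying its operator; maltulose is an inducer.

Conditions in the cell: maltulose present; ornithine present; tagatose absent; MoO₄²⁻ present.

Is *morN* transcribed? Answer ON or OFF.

ON

Tagatose is absent, so TorB is active.
Maltulose is present, so NolB is inactive.
No repressor is bound and TorB is active, so *fenT* is transcribed.
So FenT is produced and active.
No repressor is bound and FenT is active, so *gixH* is transcribed.
So GixH is produced and active.
No repressor is bound and GixH is active, so *fenC* is transcribed.
So FenC is produced and active.
MoO₄²⁻ is present, so PurE is inactive.
Required activator PurE is absent, so *wexB* is not transcribed.
So WexB is not produced.
No repressor is bound and FenC is active, so *cilA* is transcribed.
So CilA is produced and active.
No repressor is bound and CilA is active, so *morN* is transcribed.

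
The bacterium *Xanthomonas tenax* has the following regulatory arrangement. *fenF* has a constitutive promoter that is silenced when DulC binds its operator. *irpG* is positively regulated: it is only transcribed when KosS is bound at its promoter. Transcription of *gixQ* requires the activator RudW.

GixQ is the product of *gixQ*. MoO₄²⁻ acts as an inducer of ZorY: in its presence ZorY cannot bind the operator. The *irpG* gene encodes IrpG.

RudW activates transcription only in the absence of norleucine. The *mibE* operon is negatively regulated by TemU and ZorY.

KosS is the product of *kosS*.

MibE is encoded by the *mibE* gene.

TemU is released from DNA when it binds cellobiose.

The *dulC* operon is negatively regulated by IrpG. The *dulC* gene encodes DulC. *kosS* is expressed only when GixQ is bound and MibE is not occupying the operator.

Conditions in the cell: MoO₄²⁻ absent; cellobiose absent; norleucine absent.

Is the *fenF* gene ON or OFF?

ON

Cellobiose is absent, so TemU is active.
MoO₄²⁻ is absent, so ZorY is active.
With repressor TemU bound, *mibE* is not transcribed.
So MibE is not produced.
Norleucine is absent, so RudW is active.
No repressor is bound and RudW is active, so *gixQ* is transcribed.
So GixQ is produced and active.
No repressor is bound and GixQ is active, so *kosS* is transcribed.
So KosS is produced and active.
No repressor is bound and KosS is active, so *irpG* is transcribed.
So IrpG is produced and active.
With repressor IrpG bound, *dulC* is not transcribed.
So DulC is not produced.
With no repressor bound, *fenF* is transcribed.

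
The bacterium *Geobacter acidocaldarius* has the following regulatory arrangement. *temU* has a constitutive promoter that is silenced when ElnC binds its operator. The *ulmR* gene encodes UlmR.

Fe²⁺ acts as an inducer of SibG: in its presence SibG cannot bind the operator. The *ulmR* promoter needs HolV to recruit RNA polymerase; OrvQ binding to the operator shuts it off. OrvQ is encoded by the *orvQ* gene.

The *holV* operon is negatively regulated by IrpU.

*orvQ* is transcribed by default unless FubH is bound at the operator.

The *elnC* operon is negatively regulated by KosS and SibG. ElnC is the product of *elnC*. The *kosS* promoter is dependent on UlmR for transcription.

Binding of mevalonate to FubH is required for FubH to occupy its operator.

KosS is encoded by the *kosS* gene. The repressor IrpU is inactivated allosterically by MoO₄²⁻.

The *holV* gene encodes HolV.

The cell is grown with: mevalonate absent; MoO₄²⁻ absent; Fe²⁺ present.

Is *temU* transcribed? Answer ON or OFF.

OFF

Mevalonate is absent, so FubH is inactive.
With no repressor bound, *orvQ* is transcribed.
So OrvQ is produced and active.
MoO₄²⁻ is absent, so IrpU is active.
With repressor IrpU bound, *holV* is not transcribed.
So HolV is not produced.
With repressor OrvQ bound, *ulmR* is not transcribed.
So UlmR is not produced.
Required activator UlmR is absent, so *kosS* is not transcribed.
So KosS is not produced.
Fe²⁺ is present, so SibG is inactive.
With no repressor bound, *elnC* is transcribed.
So ElnC is produced and active.
With repressor ElnC bound, *temU* is not transcribed.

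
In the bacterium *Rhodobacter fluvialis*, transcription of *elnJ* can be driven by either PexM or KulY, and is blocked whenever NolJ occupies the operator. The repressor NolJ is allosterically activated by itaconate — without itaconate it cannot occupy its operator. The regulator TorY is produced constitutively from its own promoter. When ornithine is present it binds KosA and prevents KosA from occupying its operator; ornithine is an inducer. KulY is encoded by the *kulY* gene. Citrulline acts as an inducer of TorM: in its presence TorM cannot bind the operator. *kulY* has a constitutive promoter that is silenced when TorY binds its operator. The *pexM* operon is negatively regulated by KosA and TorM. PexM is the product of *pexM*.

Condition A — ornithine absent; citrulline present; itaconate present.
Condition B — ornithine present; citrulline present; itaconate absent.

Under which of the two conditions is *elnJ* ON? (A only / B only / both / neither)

B only

Condition A:
Ornithine is absent, so KosA is active.
Citrulline is present, so TorM is inactive.
With repressor KosA bound, *pexM* is not transcribed.
So PexM is not produced.
Itaconate is present, so NolJ is active.
TorY is produced constitutively and is active.
With repressor TorY bound, *kulY* is not transcribed.
So KulY is not produced.
With repressor NolJ bound, *elnJ* is not transcribed.
→ *elnJ* is OFF in A.
Condition B:
Ornithine is present, so KosA is inactive.
Citrulline is present, so TorM is inactive.
With no repressor bound, *pexM* is transcribed.
So PexM is produced and active.
Itaconate is absent, so NolJ is inactive.
TorY is produced constitutively and is active.
With repressor TorY bound, *kulY* is not transcribed.
So KulY is not produced.
Activator PexM is present, so *elnJ* is transcribed.
→ *elnJ* is ON in B.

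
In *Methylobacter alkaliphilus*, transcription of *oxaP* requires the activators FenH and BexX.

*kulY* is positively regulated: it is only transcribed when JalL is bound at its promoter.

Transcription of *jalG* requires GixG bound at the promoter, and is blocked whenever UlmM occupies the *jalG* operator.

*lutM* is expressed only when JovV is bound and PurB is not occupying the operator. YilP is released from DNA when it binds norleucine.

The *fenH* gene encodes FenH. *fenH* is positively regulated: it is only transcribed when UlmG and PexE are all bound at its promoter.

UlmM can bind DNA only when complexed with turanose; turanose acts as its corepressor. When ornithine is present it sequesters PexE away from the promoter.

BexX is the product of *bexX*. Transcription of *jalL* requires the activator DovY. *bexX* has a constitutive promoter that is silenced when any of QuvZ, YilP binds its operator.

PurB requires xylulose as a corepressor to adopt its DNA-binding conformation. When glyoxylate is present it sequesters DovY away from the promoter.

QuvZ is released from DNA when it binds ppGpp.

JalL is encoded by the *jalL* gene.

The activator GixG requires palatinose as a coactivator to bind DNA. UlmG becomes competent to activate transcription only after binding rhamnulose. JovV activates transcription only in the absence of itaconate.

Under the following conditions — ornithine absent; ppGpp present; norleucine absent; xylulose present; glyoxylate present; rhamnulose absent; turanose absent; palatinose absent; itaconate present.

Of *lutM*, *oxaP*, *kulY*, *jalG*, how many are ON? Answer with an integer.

0

Itaconate is present, so JovV is inactive.
Xylulose is present, so PurB is active.
With repressor PurB bound, *lutM* is not transcribed.
→ *lutM* is OFF.
Rhamnulose is absent, so UlmG is inactive.
Ornithine is absent, so PexE is active.
Required activator UlmG is absent, so *fenH* is not transcribed.
So FenH is not produced.
ppGpp is present, so QuvZ is inactive.
Norleucine is absent, so YilP is active.
With repressor YilP bound, *bexX* is not transcribed.
So BexX is not produced.
Required activator FenH is absent, so *oxaP* is not transcribed.
→ *oxaP* is OFF.
Glyoxylate is present, so DovY is inactive.
Required activator DovY is absent, so *jalL* is not transcribed.
So JalL is not produced.
Required activator JalL is absent, so *kulY* is not transcribed.
→ *kulY* is OFF.
Palatinose is absent, so GixG is inactive.
Turanose is absent, so UlmM is inactive.
Required activator GixG is absent, so *jalG* is not transcribed.
→ *jalG* is OFF.
0 of the 4 genes are transcribed.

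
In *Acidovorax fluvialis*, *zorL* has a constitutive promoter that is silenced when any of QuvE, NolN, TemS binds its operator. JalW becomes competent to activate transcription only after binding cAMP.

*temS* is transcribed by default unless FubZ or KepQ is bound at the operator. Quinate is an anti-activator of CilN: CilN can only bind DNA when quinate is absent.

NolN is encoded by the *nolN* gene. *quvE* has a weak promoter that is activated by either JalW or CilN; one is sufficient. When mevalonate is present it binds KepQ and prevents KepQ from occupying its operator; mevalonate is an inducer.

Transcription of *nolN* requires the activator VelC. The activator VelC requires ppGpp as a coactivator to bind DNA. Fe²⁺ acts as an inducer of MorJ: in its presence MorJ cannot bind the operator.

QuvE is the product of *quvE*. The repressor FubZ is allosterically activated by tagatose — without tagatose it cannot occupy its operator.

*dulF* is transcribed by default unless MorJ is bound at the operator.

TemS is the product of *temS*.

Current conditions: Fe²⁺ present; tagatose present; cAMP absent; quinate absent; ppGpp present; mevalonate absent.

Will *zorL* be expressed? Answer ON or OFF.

cAMP is absent, so JalW is inactive.
Quinate is absent, so CilN is active.
Activator CilN is present, so *quvE* is transcribed.
So QuvE is produced and active.
ppGpp is present, so VelC is active.
No repressor is bound and VelC is active, so *nolN* is transcribed.
So NolN is produced and active.
Tagatose is present, so FubZ is active.
Mevalonate is absent, so KepQ is active.
With repressor FubZ bound, *temS* is not transcribed.
So TemS is not produced.
With repressor QuvE bound, *zorL* is not transcribed.

OFF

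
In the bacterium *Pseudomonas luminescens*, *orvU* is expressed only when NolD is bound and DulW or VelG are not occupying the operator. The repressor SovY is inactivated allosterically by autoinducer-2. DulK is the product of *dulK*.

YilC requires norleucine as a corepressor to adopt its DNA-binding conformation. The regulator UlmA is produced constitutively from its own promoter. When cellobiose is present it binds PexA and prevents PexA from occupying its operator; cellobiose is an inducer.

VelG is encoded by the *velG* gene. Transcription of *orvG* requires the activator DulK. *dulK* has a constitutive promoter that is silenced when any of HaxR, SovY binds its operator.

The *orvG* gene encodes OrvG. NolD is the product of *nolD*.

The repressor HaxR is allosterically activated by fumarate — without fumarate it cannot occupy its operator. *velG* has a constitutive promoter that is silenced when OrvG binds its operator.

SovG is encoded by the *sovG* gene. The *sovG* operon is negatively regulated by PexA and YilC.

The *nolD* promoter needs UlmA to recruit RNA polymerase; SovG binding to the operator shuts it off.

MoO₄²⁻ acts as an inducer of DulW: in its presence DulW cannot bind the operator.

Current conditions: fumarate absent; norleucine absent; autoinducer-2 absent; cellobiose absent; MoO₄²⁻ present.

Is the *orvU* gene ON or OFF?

OFF

MoO₄²⁻ is present, so DulW is inactive.
UlmA is produced constitutively and is active.
Cellobiose is absent, so PexA is active.
Norleucine is absent, so YilC is inactive.
With repressor PexA bound, *sovG* is not transcribed.
So SovG is not produced.
No repressor is bound and UlmA is active, so *nolD* is transcribed.
So NolD is produced and active.
Fumarate is absent, so HaxR is inactive.
Autoinducer-2 is absent, so SovY is active.
With repressor SovY bound, *dulK* is not transcribed.
So DulK is not produced.
Required activator DulK is absent, so *orvG* is not transcribed.
So OrvG is not produced.
With no repressor bound, *velG* is transcribed.
So VelG is produced and active.
With repressor VelG bound, *orvU* is not transcribed.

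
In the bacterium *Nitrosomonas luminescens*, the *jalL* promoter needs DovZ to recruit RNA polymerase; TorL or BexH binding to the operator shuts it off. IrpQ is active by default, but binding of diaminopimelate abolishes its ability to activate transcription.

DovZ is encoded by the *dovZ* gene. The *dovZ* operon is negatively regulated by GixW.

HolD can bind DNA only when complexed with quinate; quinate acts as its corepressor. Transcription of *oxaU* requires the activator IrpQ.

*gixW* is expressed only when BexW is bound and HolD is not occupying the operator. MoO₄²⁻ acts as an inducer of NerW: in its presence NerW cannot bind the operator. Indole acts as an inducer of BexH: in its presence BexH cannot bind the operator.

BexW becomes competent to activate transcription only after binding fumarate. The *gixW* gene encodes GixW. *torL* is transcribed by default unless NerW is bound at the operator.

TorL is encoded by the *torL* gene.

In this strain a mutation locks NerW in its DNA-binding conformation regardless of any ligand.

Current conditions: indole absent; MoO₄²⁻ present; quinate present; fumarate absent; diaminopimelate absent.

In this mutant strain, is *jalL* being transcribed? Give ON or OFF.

OFF

NerW is constitutively active in this strain.
With repressor NerW bound, *torL* is not transcribed.
So TorL is not produced.
Fumarate is absent, so BexW is inactive.
Quinate is present, so HolD is active.
With repressor HolD bound, *gixW* is not transcribed.
So GixW is not produced.
With no repressor bound, *dovZ* is transcribed.
So DovZ is produced and active.
Indole is absent, so BexH is active.
With repressor BexH bound, *jalL* is not transcribed.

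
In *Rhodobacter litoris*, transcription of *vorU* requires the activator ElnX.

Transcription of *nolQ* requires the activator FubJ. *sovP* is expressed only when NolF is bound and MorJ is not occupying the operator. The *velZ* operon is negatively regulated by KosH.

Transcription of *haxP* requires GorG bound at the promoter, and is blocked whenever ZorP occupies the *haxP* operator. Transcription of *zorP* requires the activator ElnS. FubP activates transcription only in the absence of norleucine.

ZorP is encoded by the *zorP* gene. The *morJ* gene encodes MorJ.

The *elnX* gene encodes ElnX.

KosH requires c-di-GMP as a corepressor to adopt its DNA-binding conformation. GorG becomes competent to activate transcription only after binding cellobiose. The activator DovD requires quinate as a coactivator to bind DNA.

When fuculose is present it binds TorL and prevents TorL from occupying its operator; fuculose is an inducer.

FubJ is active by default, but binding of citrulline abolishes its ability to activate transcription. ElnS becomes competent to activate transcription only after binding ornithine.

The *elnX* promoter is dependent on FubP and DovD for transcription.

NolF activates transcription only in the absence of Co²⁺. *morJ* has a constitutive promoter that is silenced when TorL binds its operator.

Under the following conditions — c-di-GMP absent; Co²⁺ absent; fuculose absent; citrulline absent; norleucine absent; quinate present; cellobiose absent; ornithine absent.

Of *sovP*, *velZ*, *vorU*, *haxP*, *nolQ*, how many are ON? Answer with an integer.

4

Fuculose is absent, so TorL is active.
With repressor TorL bound, *morJ* is not transcribed.
So MorJ is not produced.
Co²⁺ is absent, so NolF is active.
No repressor is bound and NolF is active, so *sovP* is transcribed.
→ *sovP* is ON.
c-di-GMP is absent, so KosH is inactive.
With no repressor bound, *velZ* is transcribed.
→ *velZ* is ON.
Norleucine is absent, so FubP is active.
Quinate is present, so DovD is active.
No repressor is bound and FubP and DovD are active, so *elnX* is transcribed.
So ElnX is produced and active.
No repressor is bound and ElnX is active, so *vorU* is transcribed.
→ *vorU* is ON.
Ornithine is absent, so ElnS is inactive.
Required activator ElnS is absent, so *zorP* is not transcribed.
So ZorP is not produced.
Cellobiose is absent, so GorG is inactive.
Required activator GorG is absent, so *haxP* is not transcribed.
→ *haxP* is OFF.
Citrulline is absent, so FubJ is active.
No repressor is bound and FubJ is active, so *nolQ* is transcribed.
→ *nolQ* is ON.
4 of the 5 genes are transcribed.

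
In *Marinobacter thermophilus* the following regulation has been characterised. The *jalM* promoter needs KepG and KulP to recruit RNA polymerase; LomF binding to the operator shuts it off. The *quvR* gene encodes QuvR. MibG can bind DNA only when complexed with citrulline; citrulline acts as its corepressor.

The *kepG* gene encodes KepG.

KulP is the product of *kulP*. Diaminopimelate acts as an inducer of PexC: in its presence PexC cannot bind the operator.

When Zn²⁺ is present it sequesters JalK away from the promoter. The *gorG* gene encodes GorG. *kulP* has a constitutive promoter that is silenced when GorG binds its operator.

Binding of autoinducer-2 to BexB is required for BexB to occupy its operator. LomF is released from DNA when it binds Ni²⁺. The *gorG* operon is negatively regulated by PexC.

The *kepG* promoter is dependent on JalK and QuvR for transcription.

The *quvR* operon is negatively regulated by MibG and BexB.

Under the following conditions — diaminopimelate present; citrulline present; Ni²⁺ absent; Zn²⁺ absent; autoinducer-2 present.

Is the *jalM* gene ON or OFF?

OFF

Zn²⁺ is absent, so JalK is active.
Citrulline is present, so MibG is active.
Autoinducer-2 is present, so BexB is active.
With repressor MibG bound, *quvR* is not transcribed.
So QuvR is not produced.
Required activator QuvR is absent, so *kepG* is not transcribed.
So KepG is not produced.
Ni²⁺ is absent, so LomF is active.
Diaminopimelate is present, so PexC is inactive.
With no repressor bound, *gorG* is transcribed.
So GorG is produced and active.
With repressor GorG bound, *kulP* is not transcribed.
So KulP is not produced.
With repressor LomF bound, *jalM* is not transcribed.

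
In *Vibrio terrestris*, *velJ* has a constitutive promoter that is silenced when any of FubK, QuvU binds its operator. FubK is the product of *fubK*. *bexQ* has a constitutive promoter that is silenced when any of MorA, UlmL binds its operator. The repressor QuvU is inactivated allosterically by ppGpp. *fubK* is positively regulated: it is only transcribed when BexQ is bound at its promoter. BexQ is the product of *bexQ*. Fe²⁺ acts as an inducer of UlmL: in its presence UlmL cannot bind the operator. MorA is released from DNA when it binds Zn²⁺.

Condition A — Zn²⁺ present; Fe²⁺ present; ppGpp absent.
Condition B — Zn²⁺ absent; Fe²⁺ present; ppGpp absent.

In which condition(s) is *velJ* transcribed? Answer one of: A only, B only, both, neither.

Condition A:
Zn²⁺ is present, so MorA is inactive.
Fe²⁺ is present, so UlmL is inactive.
With no repressor bound, *bexQ* is transcribed.
So BexQ is produced and active.
No repressor is bound and BexQ is active, so *fubK* is transcribed.
So FubK is produced and active.
ppGpp is absent, so QuvU is active.
With repressor FubK bound, *velJ* is not transcribed.
→ *velJ* is OFF in A.
Condition B:
Zn²⁺ is absent, so MorA is active.
Fe²⁺ is present, so UlmL is inactive.
With repressor MorA bound, *bexQ* is not transcribed.
So BexQ is not produced.
Required activator BexQ is absent, so *fubK* is not transcribed.
So FubK is not produced.
ppGpp is absent, so QuvU is active.
With repressor QuvU bound, *velJ* is not transcribed.
→ *velJ* is OFF in B.

neither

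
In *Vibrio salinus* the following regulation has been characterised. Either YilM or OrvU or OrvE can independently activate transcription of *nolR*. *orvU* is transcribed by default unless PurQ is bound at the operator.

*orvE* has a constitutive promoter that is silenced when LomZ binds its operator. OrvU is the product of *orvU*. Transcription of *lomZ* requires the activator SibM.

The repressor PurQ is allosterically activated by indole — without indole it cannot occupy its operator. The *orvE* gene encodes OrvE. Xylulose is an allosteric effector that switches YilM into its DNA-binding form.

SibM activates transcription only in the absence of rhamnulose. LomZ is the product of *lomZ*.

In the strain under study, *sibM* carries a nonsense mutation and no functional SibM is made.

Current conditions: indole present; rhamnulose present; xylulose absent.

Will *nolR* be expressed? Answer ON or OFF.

Xylulose is absent, so YilM is inactive.
Indole is present, so PurQ is active.
With repressor PurQ bound, *orvU* is not transcribed.
So OrvU is not produced.
SibM is non-functional in this strain, so it has no effect.
Required activator SibM is absent, so *lomZ* is not transcribed.
So LomZ is not produced.
With no repressor bound, *orvE* is transcribed.
So OrvE is produced and active.
Activator OrvE is present, so *nolR* is transcribed.

ON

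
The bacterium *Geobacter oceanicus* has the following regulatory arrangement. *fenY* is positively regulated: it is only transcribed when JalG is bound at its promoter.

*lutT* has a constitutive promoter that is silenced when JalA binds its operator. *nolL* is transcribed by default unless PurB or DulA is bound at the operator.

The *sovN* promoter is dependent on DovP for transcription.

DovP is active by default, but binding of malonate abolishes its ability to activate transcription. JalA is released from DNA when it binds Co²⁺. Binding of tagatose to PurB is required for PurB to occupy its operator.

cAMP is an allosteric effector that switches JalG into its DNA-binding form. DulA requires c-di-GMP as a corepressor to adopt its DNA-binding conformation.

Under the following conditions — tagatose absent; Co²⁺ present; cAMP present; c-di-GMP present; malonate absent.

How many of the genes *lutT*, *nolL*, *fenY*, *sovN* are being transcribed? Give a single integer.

Co²⁺ is present, so JalA is inactive.
With no repressor bound, *lutT* is transcribed.
→ *lutT* is ON.
Tagatose is absent, so PurB is inactive.
c-di-GMP is present, so DulA is active.
With repressor DulA bound, *nolL* is not transcribed.
→ *nolL* is OFF.
cAMP is present, so JalG is active.
No repressor is bound and JalG is active, so *fenY* is transcribed.
→ *fenY* is ON.
Malonate is absent, so DovP is active.
No repressor is bound and DovP is active, so *sovN* is transcribed.
→ *sovN* is ON.
3 of the 4 genes are transcribed.

3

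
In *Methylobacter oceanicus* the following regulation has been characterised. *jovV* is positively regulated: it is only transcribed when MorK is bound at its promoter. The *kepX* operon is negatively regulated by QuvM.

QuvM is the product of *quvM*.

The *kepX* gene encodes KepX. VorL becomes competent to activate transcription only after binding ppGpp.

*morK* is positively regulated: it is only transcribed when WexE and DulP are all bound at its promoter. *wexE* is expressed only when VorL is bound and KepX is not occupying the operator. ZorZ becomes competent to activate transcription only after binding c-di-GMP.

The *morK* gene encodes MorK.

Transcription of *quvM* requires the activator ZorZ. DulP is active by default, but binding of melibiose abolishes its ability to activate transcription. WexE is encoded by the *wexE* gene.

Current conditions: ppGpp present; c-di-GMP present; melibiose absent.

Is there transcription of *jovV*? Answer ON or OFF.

c-di-GMP is present, so ZorZ is active.
No repressor is bound and ZorZ is active, so *quvM* is transcribed.
So QuvM is produced and active.
With repressor QuvM bound, *kepX* is not transcribed.
So KepX is not produced.
ppGpp is present, so VorL is active.
No repressor is bound and VorL is active, so *wexE* is transcribed.
So WexE is produced and active.
Melibiose is absent, so DulP is active.
No repressor is bound and WexE and DulP are active, so *morK* is transcribed.
So MorK is produced and active.
No repressor is bound and MorK is active, so *jovV* is transcribed.

ON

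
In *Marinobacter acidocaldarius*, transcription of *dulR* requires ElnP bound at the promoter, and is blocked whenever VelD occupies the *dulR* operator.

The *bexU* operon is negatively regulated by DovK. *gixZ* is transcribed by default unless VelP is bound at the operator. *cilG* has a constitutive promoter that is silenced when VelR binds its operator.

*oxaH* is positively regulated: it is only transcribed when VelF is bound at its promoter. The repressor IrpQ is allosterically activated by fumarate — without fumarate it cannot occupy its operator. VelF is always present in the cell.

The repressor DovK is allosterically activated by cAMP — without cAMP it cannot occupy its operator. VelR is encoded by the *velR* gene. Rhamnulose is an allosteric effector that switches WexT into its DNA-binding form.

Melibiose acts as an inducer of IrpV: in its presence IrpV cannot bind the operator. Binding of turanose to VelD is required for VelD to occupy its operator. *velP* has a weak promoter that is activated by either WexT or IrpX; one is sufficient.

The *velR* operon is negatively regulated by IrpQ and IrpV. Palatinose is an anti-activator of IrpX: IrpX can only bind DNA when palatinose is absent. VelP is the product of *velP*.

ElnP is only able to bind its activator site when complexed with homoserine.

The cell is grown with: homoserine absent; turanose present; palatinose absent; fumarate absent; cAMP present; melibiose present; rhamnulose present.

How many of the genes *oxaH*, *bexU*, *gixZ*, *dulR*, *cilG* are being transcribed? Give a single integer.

1

VelF is produced constitutively and is active.
No repressor is bound and VelF is active, so *oxaH* is transcribed.
→ *oxaH* is ON.
cAMP is present, so DovK is active.
With repressor DovK bound, *bexU* is not transcribed.
→ *bexU* is OFF.
Rhamnulose is present, so WexT is active.
Palatinose is absent, so IrpX is active.
Activator WexT is present, so *velP* is transcribed.
So VelP is produced and active.
With repressor VelP bound, *gixZ* is not transcribed.
→ *gixZ* is OFF.
Turanose is present, so VelD is active.
Homoserine is absent, so ElnP is inactive.
With repressor VelD bound, *dulR* is not transcribed.
→ *dulR* is OFF.
Fumarate is absent, so IrpQ is inactive.
Melibiose is present, so IrpV is inactive.
With no repressor bound, *velR* is transcribed.
So VelR is produced and active.
With repressor VelR bound, *cilG* is not transcribed.
→ *cilG* is OFF.
1 of the 5 genes is transcribed.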